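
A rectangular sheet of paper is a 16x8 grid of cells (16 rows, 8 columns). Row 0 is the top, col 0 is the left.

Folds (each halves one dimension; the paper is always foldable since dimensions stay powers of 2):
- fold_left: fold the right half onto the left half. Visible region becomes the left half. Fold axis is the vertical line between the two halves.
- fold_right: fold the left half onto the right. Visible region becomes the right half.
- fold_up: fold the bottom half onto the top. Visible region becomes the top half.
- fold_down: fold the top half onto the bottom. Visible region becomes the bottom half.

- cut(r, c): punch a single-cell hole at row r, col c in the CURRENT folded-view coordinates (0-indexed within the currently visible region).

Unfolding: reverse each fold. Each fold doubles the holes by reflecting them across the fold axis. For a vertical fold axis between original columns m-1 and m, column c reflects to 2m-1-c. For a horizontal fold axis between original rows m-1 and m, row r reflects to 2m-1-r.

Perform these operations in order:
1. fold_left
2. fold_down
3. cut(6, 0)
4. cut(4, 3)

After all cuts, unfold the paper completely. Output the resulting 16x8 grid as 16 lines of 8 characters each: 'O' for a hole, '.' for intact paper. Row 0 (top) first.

Op 1 fold_left: fold axis v@4; visible region now rows[0,16) x cols[0,4) = 16x4
Op 2 fold_down: fold axis h@8; visible region now rows[8,16) x cols[0,4) = 8x4
Op 3 cut(6, 0): punch at orig (14,0); cuts so far [(14, 0)]; region rows[8,16) x cols[0,4) = 8x4
Op 4 cut(4, 3): punch at orig (12,3); cuts so far [(12, 3), (14, 0)]; region rows[8,16) x cols[0,4) = 8x4
Unfold 1 (reflect across h@8): 4 holes -> [(1, 0), (3, 3), (12, 3), (14, 0)]
Unfold 2 (reflect across v@4): 8 holes -> [(1, 0), (1, 7), (3, 3), (3, 4), (12, 3), (12, 4), (14, 0), (14, 7)]

Answer: ........
O......O
........
...OO...
........
........
........
........
........
........
........
........
...OO...
........
O......O
........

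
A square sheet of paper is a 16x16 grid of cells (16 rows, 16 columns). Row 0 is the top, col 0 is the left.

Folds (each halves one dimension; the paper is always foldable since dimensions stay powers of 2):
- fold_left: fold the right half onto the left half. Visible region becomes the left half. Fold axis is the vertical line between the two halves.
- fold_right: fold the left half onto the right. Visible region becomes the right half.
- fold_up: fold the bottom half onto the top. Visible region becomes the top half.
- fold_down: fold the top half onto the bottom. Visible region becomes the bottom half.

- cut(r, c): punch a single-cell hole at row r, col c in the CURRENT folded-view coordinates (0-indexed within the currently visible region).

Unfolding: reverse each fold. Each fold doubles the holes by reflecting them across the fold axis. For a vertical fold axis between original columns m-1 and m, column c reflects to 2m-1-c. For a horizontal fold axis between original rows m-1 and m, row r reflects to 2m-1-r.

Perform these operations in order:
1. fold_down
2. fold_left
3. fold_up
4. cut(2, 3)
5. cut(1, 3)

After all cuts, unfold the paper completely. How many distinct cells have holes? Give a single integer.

Answer: 16

Derivation:
Op 1 fold_down: fold axis h@8; visible region now rows[8,16) x cols[0,16) = 8x16
Op 2 fold_left: fold axis v@8; visible region now rows[8,16) x cols[0,8) = 8x8
Op 3 fold_up: fold axis h@12; visible region now rows[8,12) x cols[0,8) = 4x8
Op 4 cut(2, 3): punch at orig (10,3); cuts so far [(10, 3)]; region rows[8,12) x cols[0,8) = 4x8
Op 5 cut(1, 3): punch at orig (9,3); cuts so far [(9, 3), (10, 3)]; region rows[8,12) x cols[0,8) = 4x8
Unfold 1 (reflect across h@12): 4 holes -> [(9, 3), (10, 3), (13, 3), (14, 3)]
Unfold 2 (reflect across v@8): 8 holes -> [(9, 3), (9, 12), (10, 3), (10, 12), (13, 3), (13, 12), (14, 3), (14, 12)]
Unfold 3 (reflect across h@8): 16 holes -> [(1, 3), (1, 12), (2, 3), (2, 12), (5, 3), (5, 12), (6, 3), (6, 12), (9, 3), (9, 12), (10, 3), (10, 12), (13, 3), (13, 12), (14, 3), (14, 12)]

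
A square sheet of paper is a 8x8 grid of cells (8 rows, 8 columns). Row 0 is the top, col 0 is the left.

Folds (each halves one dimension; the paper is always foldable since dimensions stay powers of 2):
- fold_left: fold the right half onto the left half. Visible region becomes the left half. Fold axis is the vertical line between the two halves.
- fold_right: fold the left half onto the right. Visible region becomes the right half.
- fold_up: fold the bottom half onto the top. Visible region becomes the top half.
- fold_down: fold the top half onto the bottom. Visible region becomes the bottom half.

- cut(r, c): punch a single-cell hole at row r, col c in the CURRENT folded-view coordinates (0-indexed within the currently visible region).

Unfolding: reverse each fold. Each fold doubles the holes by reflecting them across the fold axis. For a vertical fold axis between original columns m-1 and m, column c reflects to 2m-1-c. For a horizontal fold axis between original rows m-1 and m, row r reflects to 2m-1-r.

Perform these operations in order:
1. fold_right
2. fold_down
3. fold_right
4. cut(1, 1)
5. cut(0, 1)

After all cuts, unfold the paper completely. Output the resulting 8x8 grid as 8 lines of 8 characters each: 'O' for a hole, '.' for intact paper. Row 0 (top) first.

Answer: ........
........
O..OO..O
O..OO..O
O..OO..O
O..OO..O
........
........

Derivation:
Op 1 fold_right: fold axis v@4; visible region now rows[0,8) x cols[4,8) = 8x4
Op 2 fold_down: fold axis h@4; visible region now rows[4,8) x cols[4,8) = 4x4
Op 3 fold_right: fold axis v@6; visible region now rows[4,8) x cols[6,8) = 4x2
Op 4 cut(1, 1): punch at orig (5,7); cuts so far [(5, 7)]; region rows[4,8) x cols[6,8) = 4x2
Op 5 cut(0, 1): punch at orig (4,7); cuts so far [(4, 7), (5, 7)]; region rows[4,8) x cols[6,8) = 4x2
Unfold 1 (reflect across v@6): 4 holes -> [(4, 4), (4, 7), (5, 4), (5, 7)]
Unfold 2 (reflect across h@4): 8 holes -> [(2, 4), (2, 7), (3, 4), (3, 7), (4, 4), (4, 7), (5, 4), (5, 7)]
Unfold 3 (reflect across v@4): 16 holes -> [(2, 0), (2, 3), (2, 4), (2, 7), (3, 0), (3, 3), (3, 4), (3, 7), (4, 0), (4, 3), (4, 4), (4, 7), (5, 0), (5, 3), (5, 4), (5, 7)]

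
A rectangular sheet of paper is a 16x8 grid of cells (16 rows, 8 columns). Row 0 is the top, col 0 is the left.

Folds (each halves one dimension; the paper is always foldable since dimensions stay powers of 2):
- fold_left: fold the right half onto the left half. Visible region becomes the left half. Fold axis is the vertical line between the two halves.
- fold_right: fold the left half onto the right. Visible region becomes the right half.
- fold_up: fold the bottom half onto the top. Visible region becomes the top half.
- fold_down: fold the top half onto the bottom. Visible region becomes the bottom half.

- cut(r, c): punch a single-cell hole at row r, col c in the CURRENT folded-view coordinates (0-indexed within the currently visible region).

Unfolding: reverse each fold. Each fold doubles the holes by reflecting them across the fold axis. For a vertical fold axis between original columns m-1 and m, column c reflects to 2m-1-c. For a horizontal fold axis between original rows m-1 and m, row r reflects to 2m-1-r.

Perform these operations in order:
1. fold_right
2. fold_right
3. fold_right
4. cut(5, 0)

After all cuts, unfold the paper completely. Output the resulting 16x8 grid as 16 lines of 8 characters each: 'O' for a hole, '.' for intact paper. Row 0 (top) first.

Answer: ........
........
........
........
........
OOOOOOOO
........
........
........
........
........
........
........
........
........
........

Derivation:
Op 1 fold_right: fold axis v@4; visible region now rows[0,16) x cols[4,8) = 16x4
Op 2 fold_right: fold axis v@6; visible region now rows[0,16) x cols[6,8) = 16x2
Op 3 fold_right: fold axis v@7; visible region now rows[0,16) x cols[7,8) = 16x1
Op 4 cut(5, 0): punch at orig (5,7); cuts so far [(5, 7)]; region rows[0,16) x cols[7,8) = 16x1
Unfold 1 (reflect across v@7): 2 holes -> [(5, 6), (5, 7)]
Unfold 2 (reflect across v@6): 4 holes -> [(5, 4), (5, 5), (5, 6), (5, 7)]
Unfold 3 (reflect across v@4): 8 holes -> [(5, 0), (5, 1), (5, 2), (5, 3), (5, 4), (5, 5), (5, 6), (5, 7)]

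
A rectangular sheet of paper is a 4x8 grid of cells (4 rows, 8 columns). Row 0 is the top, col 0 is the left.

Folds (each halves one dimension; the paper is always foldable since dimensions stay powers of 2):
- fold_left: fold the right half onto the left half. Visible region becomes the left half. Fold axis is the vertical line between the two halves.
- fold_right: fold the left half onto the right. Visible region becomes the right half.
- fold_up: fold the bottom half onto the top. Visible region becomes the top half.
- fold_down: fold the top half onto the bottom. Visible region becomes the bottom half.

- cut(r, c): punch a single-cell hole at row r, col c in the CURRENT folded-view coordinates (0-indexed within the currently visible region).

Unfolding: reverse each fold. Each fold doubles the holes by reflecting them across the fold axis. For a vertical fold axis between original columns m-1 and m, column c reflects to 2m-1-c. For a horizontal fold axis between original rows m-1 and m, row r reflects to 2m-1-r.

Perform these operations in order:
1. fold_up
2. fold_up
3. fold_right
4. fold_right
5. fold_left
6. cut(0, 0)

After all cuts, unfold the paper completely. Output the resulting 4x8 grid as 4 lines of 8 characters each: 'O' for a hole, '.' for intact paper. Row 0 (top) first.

Op 1 fold_up: fold axis h@2; visible region now rows[0,2) x cols[0,8) = 2x8
Op 2 fold_up: fold axis h@1; visible region now rows[0,1) x cols[0,8) = 1x8
Op 3 fold_right: fold axis v@4; visible region now rows[0,1) x cols[4,8) = 1x4
Op 4 fold_right: fold axis v@6; visible region now rows[0,1) x cols[6,8) = 1x2
Op 5 fold_left: fold axis v@7; visible region now rows[0,1) x cols[6,7) = 1x1
Op 6 cut(0, 0): punch at orig (0,6); cuts so far [(0, 6)]; region rows[0,1) x cols[6,7) = 1x1
Unfold 1 (reflect across v@7): 2 holes -> [(0, 6), (0, 7)]
Unfold 2 (reflect across v@6): 4 holes -> [(0, 4), (0, 5), (0, 6), (0, 7)]
Unfold 3 (reflect across v@4): 8 holes -> [(0, 0), (0, 1), (0, 2), (0, 3), (0, 4), (0, 5), (0, 6), (0, 7)]
Unfold 4 (reflect across h@1): 16 holes -> [(0, 0), (0, 1), (0, 2), (0, 3), (0, 4), (0, 5), (0, 6), (0, 7), (1, 0), (1, 1), (1, 2), (1, 3), (1, 4), (1, 5), (1, 6), (1, 7)]
Unfold 5 (reflect across h@2): 32 holes -> [(0, 0), (0, 1), (0, 2), (0, 3), (0, 4), (0, 5), (0, 6), (0, 7), (1, 0), (1, 1), (1, 2), (1, 3), (1, 4), (1, 5), (1, 6), (1, 7), (2, 0), (2, 1), (2, 2), (2, 3), (2, 4), (2, 5), (2, 6), (2, 7), (3, 0), (3, 1), (3, 2), (3, 3), (3, 4), (3, 5), (3, 6), (3, 7)]

Answer: OOOOOOOO
OOOOOOOO
OOOOOOOO
OOOOOOOO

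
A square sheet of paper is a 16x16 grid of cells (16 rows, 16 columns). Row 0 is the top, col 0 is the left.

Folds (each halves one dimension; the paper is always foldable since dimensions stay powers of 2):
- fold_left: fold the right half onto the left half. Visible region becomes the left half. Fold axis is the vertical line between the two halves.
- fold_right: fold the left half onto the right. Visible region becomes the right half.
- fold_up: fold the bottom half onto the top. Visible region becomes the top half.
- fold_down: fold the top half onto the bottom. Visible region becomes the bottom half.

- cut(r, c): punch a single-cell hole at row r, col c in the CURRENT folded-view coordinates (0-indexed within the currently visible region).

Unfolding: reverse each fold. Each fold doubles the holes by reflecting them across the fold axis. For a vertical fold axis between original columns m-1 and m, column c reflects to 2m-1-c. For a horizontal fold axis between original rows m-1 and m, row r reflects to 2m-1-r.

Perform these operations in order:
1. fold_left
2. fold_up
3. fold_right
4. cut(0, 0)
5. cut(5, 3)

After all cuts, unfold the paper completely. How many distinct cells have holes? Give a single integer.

Op 1 fold_left: fold axis v@8; visible region now rows[0,16) x cols[0,8) = 16x8
Op 2 fold_up: fold axis h@8; visible region now rows[0,8) x cols[0,8) = 8x8
Op 3 fold_right: fold axis v@4; visible region now rows[0,8) x cols[4,8) = 8x4
Op 4 cut(0, 0): punch at orig (0,4); cuts so far [(0, 4)]; region rows[0,8) x cols[4,8) = 8x4
Op 5 cut(5, 3): punch at orig (5,7); cuts so far [(0, 4), (5, 7)]; region rows[0,8) x cols[4,8) = 8x4
Unfold 1 (reflect across v@4): 4 holes -> [(0, 3), (0, 4), (5, 0), (5, 7)]
Unfold 2 (reflect across h@8): 8 holes -> [(0, 3), (0, 4), (5, 0), (5, 7), (10, 0), (10, 7), (15, 3), (15, 4)]
Unfold 3 (reflect across v@8): 16 holes -> [(0, 3), (0, 4), (0, 11), (0, 12), (5, 0), (5, 7), (5, 8), (5, 15), (10, 0), (10, 7), (10, 8), (10, 15), (15, 3), (15, 4), (15, 11), (15, 12)]

Answer: 16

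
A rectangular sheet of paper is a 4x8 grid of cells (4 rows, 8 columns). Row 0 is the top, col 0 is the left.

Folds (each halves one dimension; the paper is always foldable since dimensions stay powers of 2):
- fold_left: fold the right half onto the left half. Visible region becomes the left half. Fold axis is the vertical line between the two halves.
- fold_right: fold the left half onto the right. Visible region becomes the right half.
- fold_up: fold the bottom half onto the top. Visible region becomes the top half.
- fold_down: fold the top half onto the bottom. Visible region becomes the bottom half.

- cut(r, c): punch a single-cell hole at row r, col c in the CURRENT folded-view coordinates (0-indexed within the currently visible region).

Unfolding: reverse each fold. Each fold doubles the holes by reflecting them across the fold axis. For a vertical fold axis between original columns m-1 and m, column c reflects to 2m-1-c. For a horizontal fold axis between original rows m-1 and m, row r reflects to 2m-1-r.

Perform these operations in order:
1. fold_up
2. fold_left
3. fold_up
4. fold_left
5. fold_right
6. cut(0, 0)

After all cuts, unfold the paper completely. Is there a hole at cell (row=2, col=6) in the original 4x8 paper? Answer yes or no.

Answer: yes

Derivation:
Op 1 fold_up: fold axis h@2; visible region now rows[0,2) x cols[0,8) = 2x8
Op 2 fold_left: fold axis v@4; visible region now rows[0,2) x cols[0,4) = 2x4
Op 3 fold_up: fold axis h@1; visible region now rows[0,1) x cols[0,4) = 1x4
Op 4 fold_left: fold axis v@2; visible region now rows[0,1) x cols[0,2) = 1x2
Op 5 fold_right: fold axis v@1; visible region now rows[0,1) x cols[1,2) = 1x1
Op 6 cut(0, 0): punch at orig (0,1); cuts so far [(0, 1)]; region rows[0,1) x cols[1,2) = 1x1
Unfold 1 (reflect across v@1): 2 holes -> [(0, 0), (0, 1)]
Unfold 2 (reflect across v@2): 4 holes -> [(0, 0), (0, 1), (0, 2), (0, 3)]
Unfold 3 (reflect across h@1): 8 holes -> [(0, 0), (0, 1), (0, 2), (0, 3), (1, 0), (1, 1), (1, 2), (1, 3)]
Unfold 4 (reflect across v@4): 16 holes -> [(0, 0), (0, 1), (0, 2), (0, 3), (0, 4), (0, 5), (0, 6), (0, 7), (1, 0), (1, 1), (1, 2), (1, 3), (1, 4), (1, 5), (1, 6), (1, 7)]
Unfold 5 (reflect across h@2): 32 holes -> [(0, 0), (0, 1), (0, 2), (0, 3), (0, 4), (0, 5), (0, 6), (0, 7), (1, 0), (1, 1), (1, 2), (1, 3), (1, 4), (1, 5), (1, 6), (1, 7), (2, 0), (2, 1), (2, 2), (2, 3), (2, 4), (2, 5), (2, 6), (2, 7), (3, 0), (3, 1), (3, 2), (3, 3), (3, 4), (3, 5), (3, 6), (3, 7)]
Holes: [(0, 0), (0, 1), (0, 2), (0, 3), (0, 4), (0, 5), (0, 6), (0, 7), (1, 0), (1, 1), (1, 2), (1, 3), (1, 4), (1, 5), (1, 6), (1, 7), (2, 0), (2, 1), (2, 2), (2, 3), (2, 4), (2, 5), (2, 6), (2, 7), (3, 0), (3, 1), (3, 2), (3, 3), (3, 4), (3, 5), (3, 6), (3, 7)]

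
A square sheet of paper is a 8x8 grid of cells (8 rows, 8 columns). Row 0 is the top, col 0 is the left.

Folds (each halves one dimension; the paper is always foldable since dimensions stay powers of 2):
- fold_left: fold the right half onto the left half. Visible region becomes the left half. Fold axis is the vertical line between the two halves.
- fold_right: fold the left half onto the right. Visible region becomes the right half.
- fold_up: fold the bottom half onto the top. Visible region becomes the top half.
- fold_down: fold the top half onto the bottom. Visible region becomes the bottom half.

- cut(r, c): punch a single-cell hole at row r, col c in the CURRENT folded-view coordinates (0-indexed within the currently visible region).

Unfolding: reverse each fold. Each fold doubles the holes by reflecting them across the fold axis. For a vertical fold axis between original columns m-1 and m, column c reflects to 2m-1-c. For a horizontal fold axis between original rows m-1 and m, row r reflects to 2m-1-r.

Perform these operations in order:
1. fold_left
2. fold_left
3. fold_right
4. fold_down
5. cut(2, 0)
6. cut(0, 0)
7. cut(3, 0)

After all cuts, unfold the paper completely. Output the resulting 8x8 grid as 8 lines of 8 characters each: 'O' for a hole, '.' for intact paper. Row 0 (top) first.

Op 1 fold_left: fold axis v@4; visible region now rows[0,8) x cols[0,4) = 8x4
Op 2 fold_left: fold axis v@2; visible region now rows[0,8) x cols[0,2) = 8x2
Op 3 fold_right: fold axis v@1; visible region now rows[0,8) x cols[1,2) = 8x1
Op 4 fold_down: fold axis h@4; visible region now rows[4,8) x cols[1,2) = 4x1
Op 5 cut(2, 0): punch at orig (6,1); cuts so far [(6, 1)]; region rows[4,8) x cols[1,2) = 4x1
Op 6 cut(0, 0): punch at orig (4,1); cuts so far [(4, 1), (6, 1)]; region rows[4,8) x cols[1,2) = 4x1
Op 7 cut(3, 0): punch at orig (7,1); cuts so far [(4, 1), (6, 1), (7, 1)]; region rows[4,8) x cols[1,2) = 4x1
Unfold 1 (reflect across h@4): 6 holes -> [(0, 1), (1, 1), (3, 1), (4, 1), (6, 1), (7, 1)]
Unfold 2 (reflect across v@1): 12 holes -> [(0, 0), (0, 1), (1, 0), (1, 1), (3, 0), (3, 1), (4, 0), (4, 1), (6, 0), (6, 1), (7, 0), (7, 1)]
Unfold 3 (reflect across v@2): 24 holes -> [(0, 0), (0, 1), (0, 2), (0, 3), (1, 0), (1, 1), (1, 2), (1, 3), (3, 0), (3, 1), (3, 2), (3, 3), (4, 0), (4, 1), (4, 2), (4, 3), (6, 0), (6, 1), (6, 2), (6, 3), (7, 0), (7, 1), (7, 2), (7, 3)]
Unfold 4 (reflect across v@4): 48 holes -> [(0, 0), (0, 1), (0, 2), (0, 3), (0, 4), (0, 5), (0, 6), (0, 7), (1, 0), (1, 1), (1, 2), (1, 3), (1, 4), (1, 5), (1, 6), (1, 7), (3, 0), (3, 1), (3, 2), (3, 3), (3, 4), (3, 5), (3, 6), (3, 7), (4, 0), (4, 1), (4, 2), (4, 3), (4, 4), (4, 5), (4, 6), (4, 7), (6, 0), (6, 1), (6, 2), (6, 3), (6, 4), (6, 5), (6, 6), (6, 7), (7, 0), (7, 1), (7, 2), (7, 3), (7, 4), (7, 5), (7, 6), (7, 7)]

Answer: OOOOOOOO
OOOOOOOO
........
OOOOOOOO
OOOOOOOO
........
OOOOOOOO
OOOOOOOO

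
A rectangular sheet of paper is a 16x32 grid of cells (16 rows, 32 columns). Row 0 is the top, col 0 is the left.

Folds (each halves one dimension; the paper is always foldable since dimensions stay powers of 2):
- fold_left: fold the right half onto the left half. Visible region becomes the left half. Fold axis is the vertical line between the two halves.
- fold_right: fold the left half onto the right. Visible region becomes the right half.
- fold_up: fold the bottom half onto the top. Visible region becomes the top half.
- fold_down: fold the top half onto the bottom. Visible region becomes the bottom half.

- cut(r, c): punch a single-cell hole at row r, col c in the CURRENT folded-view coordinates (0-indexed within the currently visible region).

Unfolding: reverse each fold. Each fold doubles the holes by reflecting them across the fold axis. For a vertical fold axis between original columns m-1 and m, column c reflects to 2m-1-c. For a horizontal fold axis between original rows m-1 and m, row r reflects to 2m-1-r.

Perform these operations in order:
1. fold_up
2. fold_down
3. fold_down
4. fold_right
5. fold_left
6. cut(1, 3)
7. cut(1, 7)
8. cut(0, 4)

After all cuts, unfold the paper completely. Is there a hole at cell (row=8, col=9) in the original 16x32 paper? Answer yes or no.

Answer: no

Derivation:
Op 1 fold_up: fold axis h@8; visible region now rows[0,8) x cols[0,32) = 8x32
Op 2 fold_down: fold axis h@4; visible region now rows[4,8) x cols[0,32) = 4x32
Op 3 fold_down: fold axis h@6; visible region now rows[6,8) x cols[0,32) = 2x32
Op 4 fold_right: fold axis v@16; visible region now rows[6,8) x cols[16,32) = 2x16
Op 5 fold_left: fold axis v@24; visible region now rows[6,8) x cols[16,24) = 2x8
Op 6 cut(1, 3): punch at orig (7,19); cuts so far [(7, 19)]; region rows[6,8) x cols[16,24) = 2x8
Op 7 cut(1, 7): punch at orig (7,23); cuts so far [(7, 19), (7, 23)]; region rows[6,8) x cols[16,24) = 2x8
Op 8 cut(0, 4): punch at orig (6,20); cuts so far [(6, 20), (7, 19), (7, 23)]; region rows[6,8) x cols[16,24) = 2x8
Unfold 1 (reflect across v@24): 6 holes -> [(6, 20), (6, 27), (7, 19), (7, 23), (7, 24), (7, 28)]
Unfold 2 (reflect across v@16): 12 holes -> [(6, 4), (6, 11), (6, 20), (6, 27), (7, 3), (7, 7), (7, 8), (7, 12), (7, 19), (7, 23), (7, 24), (7, 28)]
Unfold 3 (reflect across h@6): 24 holes -> [(4, 3), (4, 7), (4, 8), (4, 12), (4, 19), (4, 23), (4, 24), (4, 28), (5, 4), (5, 11), (5, 20), (5, 27), (6, 4), (6, 11), (6, 20), (6, 27), (7, 3), (7, 7), (7, 8), (7, 12), (7, 19), (7, 23), (7, 24), (7, 28)]
Unfold 4 (reflect across h@4): 48 holes -> [(0, 3), (0, 7), (0, 8), (0, 12), (0, 19), (0, 23), (0, 24), (0, 28), (1, 4), (1, 11), (1, 20), (1, 27), (2, 4), (2, 11), (2, 20), (2, 27), (3, 3), (3, 7), (3, 8), (3, 12), (3, 19), (3, 23), (3, 24), (3, 28), (4, 3), (4, 7), (4, 8), (4, 12), (4, 19), (4, 23), (4, 24), (4, 28), (5, 4), (5, 11), (5, 20), (5, 27), (6, 4), (6, 11), (6, 20), (6, 27), (7, 3), (7, 7), (7, 8), (7, 12), (7, 19), (7, 23), (7, 24), (7, 28)]
Unfold 5 (reflect across h@8): 96 holes -> [(0, 3), (0, 7), (0, 8), (0, 12), (0, 19), (0, 23), (0, 24), (0, 28), (1, 4), (1, 11), (1, 20), (1, 27), (2, 4), (2, 11), (2, 20), (2, 27), (3, 3), (3, 7), (3, 8), (3, 12), (3, 19), (3, 23), (3, 24), (3, 28), (4, 3), (4, 7), (4, 8), (4, 12), (4, 19), (4, 23), (4, 24), (4, 28), (5, 4), (5, 11), (5, 20), (5, 27), (6, 4), (6, 11), (6, 20), (6, 27), (7, 3), (7, 7), (7, 8), (7, 12), (7, 19), (7, 23), (7, 24), (7, 28), (8, 3), (8, 7), (8, 8), (8, 12), (8, 19), (8, 23), (8, 24), (8, 28), (9, 4), (9, 11), (9, 20), (9, 27), (10, 4), (10, 11), (10, 20), (10, 27), (11, 3), (11, 7), (11, 8), (11, 12), (11, 19), (11, 23), (11, 24), (11, 28), (12, 3), (12, 7), (12, 8), (12, 12), (12, 19), (12, 23), (12, 24), (12, 28), (13, 4), (13, 11), (13, 20), (13, 27), (14, 4), (14, 11), (14, 20), (14, 27), (15, 3), (15, 7), (15, 8), (15, 12), (15, 19), (15, 23), (15, 24), (15, 28)]
Holes: [(0, 3), (0, 7), (0, 8), (0, 12), (0, 19), (0, 23), (0, 24), (0, 28), (1, 4), (1, 11), (1, 20), (1, 27), (2, 4), (2, 11), (2, 20), (2, 27), (3, 3), (3, 7), (3, 8), (3, 12), (3, 19), (3, 23), (3, 24), (3, 28), (4, 3), (4, 7), (4, 8), (4, 12), (4, 19), (4, 23), (4, 24), (4, 28), (5, 4), (5, 11), (5, 20), (5, 27), (6, 4), (6, 11), (6, 20), (6, 27), (7, 3), (7, 7), (7, 8), (7, 12), (7, 19), (7, 23), (7, 24), (7, 28), (8, 3), (8, 7), (8, 8), (8, 12), (8, 19), (8, 23), (8, 24), (8, 28), (9, 4), (9, 11), (9, 20), (9, 27), (10, 4), (10, 11), (10, 20), (10, 27), (11, 3), (11, 7), (11, 8), (11, 12), (11, 19), (11, 23), (11, 24), (11, 28), (12, 3), (12, 7), (12, 8), (12, 12), (12, 19), (12, 23), (12, 24), (12, 28), (13, 4), (13, 11), (13, 20), (13, 27), (14, 4), (14, 11), (14, 20), (14, 27), (15, 3), (15, 7), (15, 8), (15, 12), (15, 19), (15, 23), (15, 24), (15, 28)]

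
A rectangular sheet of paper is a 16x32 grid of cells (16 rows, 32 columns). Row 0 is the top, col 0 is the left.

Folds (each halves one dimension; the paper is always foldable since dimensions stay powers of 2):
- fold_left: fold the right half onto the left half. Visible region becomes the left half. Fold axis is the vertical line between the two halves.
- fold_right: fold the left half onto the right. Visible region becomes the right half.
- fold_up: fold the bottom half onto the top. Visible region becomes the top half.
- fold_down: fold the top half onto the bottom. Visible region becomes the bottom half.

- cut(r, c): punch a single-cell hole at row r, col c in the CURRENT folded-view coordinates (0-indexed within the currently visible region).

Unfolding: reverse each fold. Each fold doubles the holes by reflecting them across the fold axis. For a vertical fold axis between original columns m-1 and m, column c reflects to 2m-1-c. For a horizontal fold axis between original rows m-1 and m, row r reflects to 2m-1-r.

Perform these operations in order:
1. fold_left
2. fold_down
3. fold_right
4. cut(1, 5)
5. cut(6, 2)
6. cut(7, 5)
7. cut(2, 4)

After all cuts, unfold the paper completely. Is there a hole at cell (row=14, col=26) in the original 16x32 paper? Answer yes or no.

Op 1 fold_left: fold axis v@16; visible region now rows[0,16) x cols[0,16) = 16x16
Op 2 fold_down: fold axis h@8; visible region now rows[8,16) x cols[0,16) = 8x16
Op 3 fold_right: fold axis v@8; visible region now rows[8,16) x cols[8,16) = 8x8
Op 4 cut(1, 5): punch at orig (9,13); cuts so far [(9, 13)]; region rows[8,16) x cols[8,16) = 8x8
Op 5 cut(6, 2): punch at orig (14,10); cuts so far [(9, 13), (14, 10)]; region rows[8,16) x cols[8,16) = 8x8
Op 6 cut(7, 5): punch at orig (15,13); cuts so far [(9, 13), (14, 10), (15, 13)]; region rows[8,16) x cols[8,16) = 8x8
Op 7 cut(2, 4): punch at orig (10,12); cuts so far [(9, 13), (10, 12), (14, 10), (15, 13)]; region rows[8,16) x cols[8,16) = 8x8
Unfold 1 (reflect across v@8): 8 holes -> [(9, 2), (9, 13), (10, 3), (10, 12), (14, 5), (14, 10), (15, 2), (15, 13)]
Unfold 2 (reflect across h@8): 16 holes -> [(0, 2), (0, 13), (1, 5), (1, 10), (5, 3), (5, 12), (6, 2), (6, 13), (9, 2), (9, 13), (10, 3), (10, 12), (14, 5), (14, 10), (15, 2), (15, 13)]
Unfold 3 (reflect across v@16): 32 holes -> [(0, 2), (0, 13), (0, 18), (0, 29), (1, 5), (1, 10), (1, 21), (1, 26), (5, 3), (5, 12), (5, 19), (5, 28), (6, 2), (6, 13), (6, 18), (6, 29), (9, 2), (9, 13), (9, 18), (9, 29), (10, 3), (10, 12), (10, 19), (10, 28), (14, 5), (14, 10), (14, 21), (14, 26), (15, 2), (15, 13), (15, 18), (15, 29)]
Holes: [(0, 2), (0, 13), (0, 18), (0, 29), (1, 5), (1, 10), (1, 21), (1, 26), (5, 3), (5, 12), (5, 19), (5, 28), (6, 2), (6, 13), (6, 18), (6, 29), (9, 2), (9, 13), (9, 18), (9, 29), (10, 3), (10, 12), (10, 19), (10, 28), (14, 5), (14, 10), (14, 21), (14, 26), (15, 2), (15, 13), (15, 18), (15, 29)]

Answer: yes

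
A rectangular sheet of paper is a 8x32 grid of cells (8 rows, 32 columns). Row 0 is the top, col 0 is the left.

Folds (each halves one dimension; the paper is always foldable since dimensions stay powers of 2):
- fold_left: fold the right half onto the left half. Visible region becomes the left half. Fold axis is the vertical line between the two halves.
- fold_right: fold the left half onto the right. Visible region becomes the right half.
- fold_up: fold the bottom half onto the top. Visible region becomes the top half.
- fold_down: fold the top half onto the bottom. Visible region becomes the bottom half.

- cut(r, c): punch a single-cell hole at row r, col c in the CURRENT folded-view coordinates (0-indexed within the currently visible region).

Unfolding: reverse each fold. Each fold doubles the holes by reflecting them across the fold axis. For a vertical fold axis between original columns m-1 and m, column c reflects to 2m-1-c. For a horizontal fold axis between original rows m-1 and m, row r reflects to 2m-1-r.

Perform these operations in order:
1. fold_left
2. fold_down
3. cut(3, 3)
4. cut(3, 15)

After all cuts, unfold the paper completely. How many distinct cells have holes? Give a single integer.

Answer: 8

Derivation:
Op 1 fold_left: fold axis v@16; visible region now rows[0,8) x cols[0,16) = 8x16
Op 2 fold_down: fold axis h@4; visible region now rows[4,8) x cols[0,16) = 4x16
Op 3 cut(3, 3): punch at orig (7,3); cuts so far [(7, 3)]; region rows[4,8) x cols[0,16) = 4x16
Op 4 cut(3, 15): punch at orig (7,15); cuts so far [(7, 3), (7, 15)]; region rows[4,8) x cols[0,16) = 4x16
Unfold 1 (reflect across h@4): 4 holes -> [(0, 3), (0, 15), (7, 3), (7, 15)]
Unfold 2 (reflect across v@16): 8 holes -> [(0, 3), (0, 15), (0, 16), (0, 28), (7, 3), (7, 15), (7, 16), (7, 28)]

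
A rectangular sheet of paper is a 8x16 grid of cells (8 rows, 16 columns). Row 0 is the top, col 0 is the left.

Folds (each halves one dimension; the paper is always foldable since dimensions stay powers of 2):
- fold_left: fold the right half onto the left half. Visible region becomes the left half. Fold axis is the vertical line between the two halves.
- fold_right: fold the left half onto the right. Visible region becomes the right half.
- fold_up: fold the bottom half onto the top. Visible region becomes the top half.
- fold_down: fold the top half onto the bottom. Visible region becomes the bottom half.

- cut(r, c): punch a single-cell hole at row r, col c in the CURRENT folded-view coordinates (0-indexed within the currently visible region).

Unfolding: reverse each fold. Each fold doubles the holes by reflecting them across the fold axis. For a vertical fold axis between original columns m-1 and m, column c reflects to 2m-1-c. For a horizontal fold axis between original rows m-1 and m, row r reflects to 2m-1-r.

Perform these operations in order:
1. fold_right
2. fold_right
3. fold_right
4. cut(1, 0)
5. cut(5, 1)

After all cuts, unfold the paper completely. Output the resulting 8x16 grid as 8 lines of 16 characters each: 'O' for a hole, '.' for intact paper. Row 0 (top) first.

Op 1 fold_right: fold axis v@8; visible region now rows[0,8) x cols[8,16) = 8x8
Op 2 fold_right: fold axis v@12; visible region now rows[0,8) x cols[12,16) = 8x4
Op 3 fold_right: fold axis v@14; visible region now rows[0,8) x cols[14,16) = 8x2
Op 4 cut(1, 0): punch at orig (1,14); cuts so far [(1, 14)]; region rows[0,8) x cols[14,16) = 8x2
Op 5 cut(5, 1): punch at orig (5,15); cuts so far [(1, 14), (5, 15)]; region rows[0,8) x cols[14,16) = 8x2
Unfold 1 (reflect across v@14): 4 holes -> [(1, 13), (1, 14), (5, 12), (5, 15)]
Unfold 2 (reflect across v@12): 8 holes -> [(1, 9), (1, 10), (1, 13), (1, 14), (5, 8), (5, 11), (5, 12), (5, 15)]
Unfold 3 (reflect across v@8): 16 holes -> [(1, 1), (1, 2), (1, 5), (1, 6), (1, 9), (1, 10), (1, 13), (1, 14), (5, 0), (5, 3), (5, 4), (5, 7), (5, 8), (5, 11), (5, 12), (5, 15)]

Answer: ................
.OO..OO..OO..OO.
................
................
................
O..OO..OO..OO..O
................
................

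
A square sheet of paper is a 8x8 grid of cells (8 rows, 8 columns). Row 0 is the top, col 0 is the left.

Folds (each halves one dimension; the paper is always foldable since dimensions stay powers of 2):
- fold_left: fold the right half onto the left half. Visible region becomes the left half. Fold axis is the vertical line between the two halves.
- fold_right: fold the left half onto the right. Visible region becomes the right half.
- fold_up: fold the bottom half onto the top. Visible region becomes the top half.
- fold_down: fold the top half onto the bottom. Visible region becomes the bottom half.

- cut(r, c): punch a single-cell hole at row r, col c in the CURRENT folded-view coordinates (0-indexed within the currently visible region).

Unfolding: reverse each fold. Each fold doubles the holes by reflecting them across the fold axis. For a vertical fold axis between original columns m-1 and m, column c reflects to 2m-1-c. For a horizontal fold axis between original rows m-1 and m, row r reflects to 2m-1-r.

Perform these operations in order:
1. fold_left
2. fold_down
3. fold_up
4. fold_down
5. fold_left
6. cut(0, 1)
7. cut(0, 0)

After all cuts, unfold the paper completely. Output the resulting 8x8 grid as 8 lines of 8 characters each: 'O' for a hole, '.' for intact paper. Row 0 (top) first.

Answer: OOOOOOOO
OOOOOOOO
OOOOOOOO
OOOOOOOO
OOOOOOOO
OOOOOOOO
OOOOOOOO
OOOOOOOO

Derivation:
Op 1 fold_left: fold axis v@4; visible region now rows[0,8) x cols[0,4) = 8x4
Op 2 fold_down: fold axis h@4; visible region now rows[4,8) x cols[0,4) = 4x4
Op 3 fold_up: fold axis h@6; visible region now rows[4,6) x cols[0,4) = 2x4
Op 4 fold_down: fold axis h@5; visible region now rows[5,6) x cols[0,4) = 1x4
Op 5 fold_left: fold axis v@2; visible region now rows[5,6) x cols[0,2) = 1x2
Op 6 cut(0, 1): punch at orig (5,1); cuts so far [(5, 1)]; region rows[5,6) x cols[0,2) = 1x2
Op 7 cut(0, 0): punch at orig (5,0); cuts so far [(5, 0), (5, 1)]; region rows[5,6) x cols[0,2) = 1x2
Unfold 1 (reflect across v@2): 4 holes -> [(5, 0), (5, 1), (5, 2), (5, 3)]
Unfold 2 (reflect across h@5): 8 holes -> [(4, 0), (4, 1), (4, 2), (4, 3), (5, 0), (5, 1), (5, 2), (5, 3)]
Unfold 3 (reflect across h@6): 16 holes -> [(4, 0), (4, 1), (4, 2), (4, 3), (5, 0), (5, 1), (5, 2), (5, 3), (6, 0), (6, 1), (6, 2), (6, 3), (7, 0), (7, 1), (7, 2), (7, 3)]
Unfold 4 (reflect across h@4): 32 holes -> [(0, 0), (0, 1), (0, 2), (0, 3), (1, 0), (1, 1), (1, 2), (1, 3), (2, 0), (2, 1), (2, 2), (2, 3), (3, 0), (3, 1), (3, 2), (3, 3), (4, 0), (4, 1), (4, 2), (4, 3), (5, 0), (5, 1), (5, 2), (5, 3), (6, 0), (6, 1), (6, 2), (6, 3), (7, 0), (7, 1), (7, 2), (7, 3)]
Unfold 5 (reflect across v@4): 64 holes -> [(0, 0), (0, 1), (0, 2), (0, 3), (0, 4), (0, 5), (0, 6), (0, 7), (1, 0), (1, 1), (1, 2), (1, 3), (1, 4), (1, 5), (1, 6), (1, 7), (2, 0), (2, 1), (2, 2), (2, 3), (2, 4), (2, 5), (2, 6), (2, 7), (3, 0), (3, 1), (3, 2), (3, 3), (3, 4), (3, 5), (3, 6), (3, 7), (4, 0), (4, 1), (4, 2), (4, 3), (4, 4), (4, 5), (4, 6), (4, 7), (5, 0), (5, 1), (5, 2), (5, 3), (5, 4), (5, 5), (5, 6), (5, 7), (6, 0), (6, 1), (6, 2), (6, 3), (6, 4), (6, 5), (6, 6), (6, 7), (7, 0), (7, 1), (7, 2), (7, 3), (7, 4), (7, 5), (7, 6), (7, 7)]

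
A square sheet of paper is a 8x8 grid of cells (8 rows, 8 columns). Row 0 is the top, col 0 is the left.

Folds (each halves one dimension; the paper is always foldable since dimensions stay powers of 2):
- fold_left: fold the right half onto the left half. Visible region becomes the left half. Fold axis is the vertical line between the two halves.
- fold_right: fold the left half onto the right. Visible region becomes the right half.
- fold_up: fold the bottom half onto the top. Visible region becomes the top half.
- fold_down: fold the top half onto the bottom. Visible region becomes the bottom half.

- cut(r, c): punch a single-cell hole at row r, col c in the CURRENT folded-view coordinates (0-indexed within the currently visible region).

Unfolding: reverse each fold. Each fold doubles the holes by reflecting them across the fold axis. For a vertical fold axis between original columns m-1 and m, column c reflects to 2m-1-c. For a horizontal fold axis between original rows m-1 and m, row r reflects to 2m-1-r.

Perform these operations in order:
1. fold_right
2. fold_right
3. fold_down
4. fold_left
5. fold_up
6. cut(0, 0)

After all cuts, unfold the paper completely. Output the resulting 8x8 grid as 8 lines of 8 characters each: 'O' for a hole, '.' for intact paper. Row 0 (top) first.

Op 1 fold_right: fold axis v@4; visible region now rows[0,8) x cols[4,8) = 8x4
Op 2 fold_right: fold axis v@6; visible region now rows[0,8) x cols[6,8) = 8x2
Op 3 fold_down: fold axis h@4; visible region now rows[4,8) x cols[6,8) = 4x2
Op 4 fold_left: fold axis v@7; visible region now rows[4,8) x cols[6,7) = 4x1
Op 5 fold_up: fold axis h@6; visible region now rows[4,6) x cols[6,7) = 2x1
Op 6 cut(0, 0): punch at orig (4,6); cuts so far [(4, 6)]; region rows[4,6) x cols[6,7) = 2x1
Unfold 1 (reflect across h@6): 2 holes -> [(4, 6), (7, 6)]
Unfold 2 (reflect across v@7): 4 holes -> [(4, 6), (4, 7), (7, 6), (7, 7)]
Unfold 3 (reflect across h@4): 8 holes -> [(0, 6), (0, 7), (3, 6), (3, 7), (4, 6), (4, 7), (7, 6), (7, 7)]
Unfold 4 (reflect across v@6): 16 holes -> [(0, 4), (0, 5), (0, 6), (0, 7), (3, 4), (3, 5), (3, 6), (3, 7), (4, 4), (4, 5), (4, 6), (4, 7), (7, 4), (7, 5), (7, 6), (7, 7)]
Unfold 5 (reflect across v@4): 32 holes -> [(0, 0), (0, 1), (0, 2), (0, 3), (0, 4), (0, 5), (0, 6), (0, 7), (3, 0), (3, 1), (3, 2), (3, 3), (3, 4), (3, 5), (3, 6), (3, 7), (4, 0), (4, 1), (4, 2), (4, 3), (4, 4), (4, 5), (4, 6), (4, 7), (7, 0), (7, 1), (7, 2), (7, 3), (7, 4), (7, 5), (7, 6), (7, 7)]

Answer: OOOOOOOO
........
........
OOOOOOOO
OOOOOOOO
........
........
OOOOOOOO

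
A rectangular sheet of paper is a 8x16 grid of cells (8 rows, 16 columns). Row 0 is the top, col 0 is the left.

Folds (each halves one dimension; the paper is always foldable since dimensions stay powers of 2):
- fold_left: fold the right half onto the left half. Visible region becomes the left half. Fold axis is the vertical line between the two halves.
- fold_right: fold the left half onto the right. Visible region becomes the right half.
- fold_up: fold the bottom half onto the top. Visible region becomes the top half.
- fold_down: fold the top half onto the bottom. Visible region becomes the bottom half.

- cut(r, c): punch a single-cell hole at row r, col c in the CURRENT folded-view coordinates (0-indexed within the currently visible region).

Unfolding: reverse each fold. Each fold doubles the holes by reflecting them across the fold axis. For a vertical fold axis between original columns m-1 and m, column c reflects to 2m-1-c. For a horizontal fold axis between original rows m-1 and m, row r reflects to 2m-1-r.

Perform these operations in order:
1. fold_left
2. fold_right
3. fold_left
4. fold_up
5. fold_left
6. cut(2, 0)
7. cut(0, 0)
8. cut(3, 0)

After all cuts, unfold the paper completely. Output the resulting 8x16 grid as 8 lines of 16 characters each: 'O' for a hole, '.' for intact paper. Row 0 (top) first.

Answer: OOOOOOOOOOOOOOOO
................
OOOOOOOOOOOOOOOO
OOOOOOOOOOOOOOOO
OOOOOOOOOOOOOOOO
OOOOOOOOOOOOOOOO
................
OOOOOOOOOOOOOOOO

Derivation:
Op 1 fold_left: fold axis v@8; visible region now rows[0,8) x cols[0,8) = 8x8
Op 2 fold_right: fold axis v@4; visible region now rows[0,8) x cols[4,8) = 8x4
Op 3 fold_left: fold axis v@6; visible region now rows[0,8) x cols[4,6) = 8x2
Op 4 fold_up: fold axis h@4; visible region now rows[0,4) x cols[4,6) = 4x2
Op 5 fold_left: fold axis v@5; visible region now rows[0,4) x cols[4,5) = 4x1
Op 6 cut(2, 0): punch at orig (2,4); cuts so far [(2, 4)]; region rows[0,4) x cols[4,5) = 4x1
Op 7 cut(0, 0): punch at orig (0,4); cuts so far [(0, 4), (2, 4)]; region rows[0,4) x cols[4,5) = 4x1
Op 8 cut(3, 0): punch at orig (3,4); cuts so far [(0, 4), (2, 4), (3, 4)]; region rows[0,4) x cols[4,5) = 4x1
Unfold 1 (reflect across v@5): 6 holes -> [(0, 4), (0, 5), (2, 4), (2, 5), (3, 4), (3, 5)]
Unfold 2 (reflect across h@4): 12 holes -> [(0, 4), (0, 5), (2, 4), (2, 5), (3, 4), (3, 5), (4, 4), (4, 5), (5, 4), (5, 5), (7, 4), (7, 5)]
Unfold 3 (reflect across v@6): 24 holes -> [(0, 4), (0, 5), (0, 6), (0, 7), (2, 4), (2, 5), (2, 6), (2, 7), (3, 4), (3, 5), (3, 6), (3, 7), (4, 4), (4, 5), (4, 6), (4, 7), (5, 4), (5, 5), (5, 6), (5, 7), (7, 4), (7, 5), (7, 6), (7, 7)]
Unfold 4 (reflect across v@4): 48 holes -> [(0, 0), (0, 1), (0, 2), (0, 3), (0, 4), (0, 5), (0, 6), (0, 7), (2, 0), (2, 1), (2, 2), (2, 3), (2, 4), (2, 5), (2, 6), (2, 7), (3, 0), (3, 1), (3, 2), (3, 3), (3, 4), (3, 5), (3, 6), (3, 7), (4, 0), (4, 1), (4, 2), (4, 3), (4, 4), (4, 5), (4, 6), (4, 7), (5, 0), (5, 1), (5, 2), (5, 3), (5, 4), (5, 5), (5, 6), (5, 7), (7, 0), (7, 1), (7, 2), (7, 3), (7, 4), (7, 5), (7, 6), (7, 7)]
Unfold 5 (reflect across v@8): 96 holes -> [(0, 0), (0, 1), (0, 2), (0, 3), (0, 4), (0, 5), (0, 6), (0, 7), (0, 8), (0, 9), (0, 10), (0, 11), (0, 12), (0, 13), (0, 14), (0, 15), (2, 0), (2, 1), (2, 2), (2, 3), (2, 4), (2, 5), (2, 6), (2, 7), (2, 8), (2, 9), (2, 10), (2, 11), (2, 12), (2, 13), (2, 14), (2, 15), (3, 0), (3, 1), (3, 2), (3, 3), (3, 4), (3, 5), (3, 6), (3, 7), (3, 8), (3, 9), (3, 10), (3, 11), (3, 12), (3, 13), (3, 14), (3, 15), (4, 0), (4, 1), (4, 2), (4, 3), (4, 4), (4, 5), (4, 6), (4, 7), (4, 8), (4, 9), (4, 10), (4, 11), (4, 12), (4, 13), (4, 14), (4, 15), (5, 0), (5, 1), (5, 2), (5, 3), (5, 4), (5, 5), (5, 6), (5, 7), (5, 8), (5, 9), (5, 10), (5, 11), (5, 12), (5, 13), (5, 14), (5, 15), (7, 0), (7, 1), (7, 2), (7, 3), (7, 4), (7, 5), (7, 6), (7, 7), (7, 8), (7, 9), (7, 10), (7, 11), (7, 12), (7, 13), (7, 14), (7, 15)]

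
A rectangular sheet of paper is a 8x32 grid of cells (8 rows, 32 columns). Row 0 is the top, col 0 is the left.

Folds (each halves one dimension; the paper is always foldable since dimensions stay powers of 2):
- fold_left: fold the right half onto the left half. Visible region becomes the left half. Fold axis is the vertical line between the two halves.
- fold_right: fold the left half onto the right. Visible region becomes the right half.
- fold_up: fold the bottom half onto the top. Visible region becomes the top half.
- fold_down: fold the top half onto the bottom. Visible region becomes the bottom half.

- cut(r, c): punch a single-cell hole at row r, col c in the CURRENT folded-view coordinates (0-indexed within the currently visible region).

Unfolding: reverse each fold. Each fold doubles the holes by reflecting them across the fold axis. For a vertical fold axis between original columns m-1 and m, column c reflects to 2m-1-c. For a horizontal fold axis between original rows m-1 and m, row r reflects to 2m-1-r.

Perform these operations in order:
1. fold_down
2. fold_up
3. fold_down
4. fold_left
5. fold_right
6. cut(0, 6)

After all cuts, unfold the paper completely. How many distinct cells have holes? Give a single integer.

Answer: 32

Derivation:
Op 1 fold_down: fold axis h@4; visible region now rows[4,8) x cols[0,32) = 4x32
Op 2 fold_up: fold axis h@6; visible region now rows[4,6) x cols[0,32) = 2x32
Op 3 fold_down: fold axis h@5; visible region now rows[5,6) x cols[0,32) = 1x32
Op 4 fold_left: fold axis v@16; visible region now rows[5,6) x cols[0,16) = 1x16
Op 5 fold_right: fold axis v@8; visible region now rows[5,6) x cols[8,16) = 1x8
Op 6 cut(0, 6): punch at orig (5,14); cuts so far [(5, 14)]; region rows[5,6) x cols[8,16) = 1x8
Unfold 1 (reflect across v@8): 2 holes -> [(5, 1), (5, 14)]
Unfold 2 (reflect across v@16): 4 holes -> [(5, 1), (5, 14), (5, 17), (5, 30)]
Unfold 3 (reflect across h@5): 8 holes -> [(4, 1), (4, 14), (4, 17), (4, 30), (5, 1), (5, 14), (5, 17), (5, 30)]
Unfold 4 (reflect across h@6): 16 holes -> [(4, 1), (4, 14), (4, 17), (4, 30), (5, 1), (5, 14), (5, 17), (5, 30), (6, 1), (6, 14), (6, 17), (6, 30), (7, 1), (7, 14), (7, 17), (7, 30)]
Unfold 5 (reflect across h@4): 32 holes -> [(0, 1), (0, 14), (0, 17), (0, 30), (1, 1), (1, 14), (1, 17), (1, 30), (2, 1), (2, 14), (2, 17), (2, 30), (3, 1), (3, 14), (3, 17), (3, 30), (4, 1), (4, 14), (4, 17), (4, 30), (5, 1), (5, 14), (5, 17), (5, 30), (6, 1), (6, 14), (6, 17), (6, 30), (7, 1), (7, 14), (7, 17), (7, 30)]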